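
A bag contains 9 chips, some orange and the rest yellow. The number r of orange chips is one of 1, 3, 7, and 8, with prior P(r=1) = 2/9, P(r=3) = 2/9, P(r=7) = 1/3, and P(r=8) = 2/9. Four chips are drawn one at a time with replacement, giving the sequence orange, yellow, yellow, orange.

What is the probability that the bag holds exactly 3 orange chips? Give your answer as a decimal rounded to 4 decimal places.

0.4343

Compute the likelihood of the observed sequence for each case: P(data | r = 1) = (1/9)(8/9)(8/9)(1/9) = 0.0097546; P(data | r = 3) = (3/9)(6/9)(6/9)(3/9) = 0.049383; P(data | r = 7) = (7/9)(2/9)(2/9)(7/9) = 0.029873; P(data | r = 8) = (8/9)(1/9)(1/9)(8/9) = 0.0097546.
The prior-weighted likelihoods are 2/9 · 0.0097546 = 0.0021677, 2/9 · 0.049383 = 0.010974, 1/3 · 0.029873 = 0.0099578, 2/9 · 0.0097546 = 0.0021677; these sum to 0.025267.
So P(r = 3 | data) = (0.010974) / (0.025267) = 0.43432.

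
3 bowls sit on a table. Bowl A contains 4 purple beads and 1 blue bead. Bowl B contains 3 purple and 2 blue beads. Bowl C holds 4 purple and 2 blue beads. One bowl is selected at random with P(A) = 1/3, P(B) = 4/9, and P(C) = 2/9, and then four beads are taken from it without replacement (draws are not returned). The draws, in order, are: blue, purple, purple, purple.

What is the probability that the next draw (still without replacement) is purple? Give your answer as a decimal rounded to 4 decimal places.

The likelihood of the observed sequence under each hypothesis: P(data | bowl A) = (1/5)(4/4)(3/3)(2/2) = 1/5; P(data | bowl B) = (2/5)(3/4)(2/3)(1/2) = 1/10; P(data | bowl C) = (2/6)(4/5)(3/4)(2/3) = 2/15.
The prior-weighted likelihoods are 1/3 · 1/5 = 1/15, 4/9 · 1/10 = 2/45, 2/9 · 2/15 = 4/135; these sum to 19/135.
The posterior is then P(bowl A | data) = 9/19, P(bowl B | data) = 6/19, P(bowl C | data) = 4/19.
So P(purple next | data) = Σ P(purple next | H) P(H | data) = (1)(9/19) + (0)(6/19) + (1/2)(4/19) = 11/19.

0.5789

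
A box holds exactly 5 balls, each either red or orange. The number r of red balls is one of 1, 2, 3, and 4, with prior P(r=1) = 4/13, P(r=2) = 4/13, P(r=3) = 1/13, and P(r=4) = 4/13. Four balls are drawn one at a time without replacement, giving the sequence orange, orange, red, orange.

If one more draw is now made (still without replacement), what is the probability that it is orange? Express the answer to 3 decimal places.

The likelihood of the observed sequence under each hypothesis: P(data | r = 1) = (4/5)(3/4)(1/3)(2/2) = 1/5; P(data | r = 2) = (3/5)(2/4)(2/3)(1/2) = 1/10; P(data | r = 3) = (2/5)(1/4)(3/3)(0/2) = 0; P(data | r = 4) = (1/5)(0/4) = 0.
Multiplying each by its prior: 4/13 · 1/5 = 4/65, 4/13 · 1/10 = 2/65, 1/13 · 0 = 0, 4/13 · 0 = 0; these sum to 6/65.
The posterior is then P(r = 1 | data) = 2/3, P(r = 2 | data) = 1/3, P(r = 3 | data) = 0, P(r = 4 | data) = 0.
So P(orange next | data) = Σ P(orange next | H) P(H | data) = (1)(2/3) + (0)(1/3) = 2/3.

0.667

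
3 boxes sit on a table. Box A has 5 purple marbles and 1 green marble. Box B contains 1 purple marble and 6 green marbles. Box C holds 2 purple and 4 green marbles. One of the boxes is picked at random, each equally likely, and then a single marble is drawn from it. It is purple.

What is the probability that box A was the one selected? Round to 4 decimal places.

Under each hypothesis, the probability of this draw is: P(data | box A) = (5/6) = 5/6; P(data | box B) = (1/7) = 1/7; P(data | box C) = (2/6) = 1/3.
Weighting by the prior gives 1/3 · 5/6 = 5/18, 1/3 · 1/7 = 1/21, 1/3 · 1/3 = 1/9; with total 55/126.
Therefore the posterior P(box A | data) = (5/18) / (55/126) = 7/11.

0.6364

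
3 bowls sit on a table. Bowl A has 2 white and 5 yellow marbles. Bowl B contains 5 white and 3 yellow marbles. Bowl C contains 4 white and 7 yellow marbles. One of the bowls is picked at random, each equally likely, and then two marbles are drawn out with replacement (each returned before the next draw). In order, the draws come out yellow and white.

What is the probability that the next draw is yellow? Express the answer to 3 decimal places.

0.569

The likelihood of the observed sequence under each hypothesis: P(data | bowl A) = (5/7)(2/7) = 0.20408; P(data | bowl B) = (3/8)(5/8) = 0.23438; P(data | bowl C) = (7/11)(4/11) = 0.2314.
Multiplying each by its prior: 1/3 · 0.20408 = 0.068027, 1/3 · 0.23438 = 0.078125, 1/3 · 0.2314 = 0.077135; with total 0.22329.
Dividing through by the total gives posterior P(bowl A | data) = 0.30466, P(bowl B | data) = 0.34989, P(bowl C | data) = 0.34545.
So P(yellow next | data) = Σ P(yellow next | H) P(H | data) = (5/7)(0.30466) + (3/8)(0.34989) + (7/11)(0.34545) = 0.56866.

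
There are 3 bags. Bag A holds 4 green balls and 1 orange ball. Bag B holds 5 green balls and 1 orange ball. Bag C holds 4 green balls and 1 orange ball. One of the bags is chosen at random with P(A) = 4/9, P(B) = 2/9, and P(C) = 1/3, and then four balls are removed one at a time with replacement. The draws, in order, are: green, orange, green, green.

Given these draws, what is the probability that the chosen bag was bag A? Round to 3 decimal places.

Under each hypothesis, the probability of the observed sequence is: P(data | bag A) = (4/5)(1/5)(4/5)(4/5) = 0.1024; P(data | bag B) = (5/6)(1/6)(5/6)(5/6) = 0.096451; P(data | bag C) = (4/5)(1/5)(4/5)(4/5) = 0.1024.
Weighting by the prior gives 4/9 · 0.1024 = 0.045511, 2/9 · 0.096451 = 0.021433, 1/3 · 0.1024 = 0.034133; with total 0.10108.
By Bayes' rule, P(bag A | data) = (0.045511) / (0.10108) = 0.45026.

0.450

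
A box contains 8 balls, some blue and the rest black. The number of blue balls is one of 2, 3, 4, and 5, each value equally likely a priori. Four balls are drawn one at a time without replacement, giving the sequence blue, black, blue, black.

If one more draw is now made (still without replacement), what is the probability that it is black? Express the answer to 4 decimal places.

0.5676

The likelihood of the observed sequence under each hypothesis: P(data | r = 2) = (2/8)(6/7)(1/6)(5/5) = 1/28; P(data | r = 3) = (3/8)(5/7)(2/6)(4/5) = 1/14; P(data | r = 4) = (4/8)(4/7)(3/6)(3/5) = 3/35; P(data | r = 5) = (5/8)(3/7)(4/6)(2/5) = 1/14.
Weighting by the prior gives 1/4 · 1/28 = 1/112, 1/4 · 1/14 = 1/56, 1/4 · 3/35 = 3/140, 1/4 · 1/14 = 1/56; with total 37/560.
The posterior is then P(r = 2 | data) = 5/37, P(r = 3 | data) = 10/37, P(r = 4 | data) = 12/37, P(r = 5 | data) = 10/37.
So P(black next | data) = Σ P(black next | H) P(H | data) = (1)(5/37) + (3/4)(10/37) + (1/2)(12/37) + (1/4)(10/37) = 21/37.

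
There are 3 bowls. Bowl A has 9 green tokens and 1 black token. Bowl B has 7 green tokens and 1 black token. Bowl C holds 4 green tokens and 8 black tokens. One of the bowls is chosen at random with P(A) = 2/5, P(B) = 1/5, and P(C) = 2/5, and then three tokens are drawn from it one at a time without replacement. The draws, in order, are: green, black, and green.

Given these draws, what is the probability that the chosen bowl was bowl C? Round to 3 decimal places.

0.309

For each hypothesis, P(data | H) works out to: P(data | bowl A) = (9/10)(1/9)(8/8) = 0.1; P(data | bowl B) = (7/8)(1/7)(6/6) = 0.125; P(data | bowl C) = (4/12)(8/11)(3/10) = 0.072727.
Weighting by the prior gives 2/5 · 0.1 = 0.04, 1/5 · 0.125 = 0.025, 2/5 · 0.072727 = 0.029091; summing to 0.094091.
So P(bowl C | data) = (0.029091) / (0.094091) = 0.30918.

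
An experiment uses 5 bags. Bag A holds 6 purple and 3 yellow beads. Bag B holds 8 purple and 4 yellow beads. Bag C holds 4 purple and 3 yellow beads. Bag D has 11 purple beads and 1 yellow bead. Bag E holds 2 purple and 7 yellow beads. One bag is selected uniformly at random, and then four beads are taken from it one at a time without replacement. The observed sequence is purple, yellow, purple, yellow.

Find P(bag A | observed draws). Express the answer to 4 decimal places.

Compute the likelihood of the observed sequence for each case: P(data | bag A) = (6/9)(3/8)(5/7)(2/6) = 0.059524; P(data | bag B) = (8/12)(4/11)(7/10)(3/9) = 0.056566; P(data | bag C) = (4/7)(3/6)(3/5)(2/4) = 0.085714; P(data | bag D) = (11/12)(1/11)(10/10)(0/9) = 0; P(data | bag E) = (2/9)(7/8)(1/7)(6/6) = 0.027778.
Weighting by the prior gives 1/5 · 0.059524 = 0.011905, 1/5 · 0.056566 = 0.011313, 1/5 · 0.085714 = 0.017143, 1/5 · 0 = 0, 1/5 · 0.027778 = 0.0055556; summing to 0.045916.
Therefore the posterior P(bag A | data) = (0.011905) / (0.045916) = 0.25927.

0.2593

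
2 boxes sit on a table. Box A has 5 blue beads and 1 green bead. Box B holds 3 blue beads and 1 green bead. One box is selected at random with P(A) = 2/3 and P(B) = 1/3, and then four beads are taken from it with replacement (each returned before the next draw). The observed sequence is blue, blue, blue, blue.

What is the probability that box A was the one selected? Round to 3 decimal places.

The likelihood of the observed sequence under each hypothesis: P(data | box A) = (5/6)(5/6)(5/6)(5/6) = 0.48225; P(data | box B) = (3/4)(3/4)(3/4)(3/4) = 0.31641.
The prior-weighted likelihoods are 2/3 · 0.48225 = 0.3215, 1/3 · 0.31641 = 0.10547; these sum to 0.42697.
Hence P(box A | data) = (0.3215) / (0.42697) = 0.75298.

0.753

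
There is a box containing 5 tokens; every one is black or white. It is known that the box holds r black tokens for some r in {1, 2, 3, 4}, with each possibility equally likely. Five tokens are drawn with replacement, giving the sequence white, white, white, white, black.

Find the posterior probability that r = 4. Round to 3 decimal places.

0.009

The likelihood of the observed sequence under each hypothesis: P(data | r = 1) = (4/5)(4/5)(4/5)(4/5)(1/5) = 0.08192; P(data | r = 2) = (3/5)(3/5)(3/5)(3/5)(2/5) = 0.05184; P(data | r = 3) = (2/5)(2/5)(2/5)(2/5)(3/5) = 0.01536; P(data | r = 4) = (1/5)(1/5)(1/5)(1/5)(4/5) = 0.00128.
The prior-weighted likelihoods are 1/4 · 0.08192 = 0.02048, 1/4 · 0.05184 = 0.01296, 1/4 · 0.01536 = 0.00384, 1/4 · 0.00128 = 0.00032; with total 0.0376.
Therefore the posterior P(r = 4 | data) = (0.00032) / (0.0376) = 0.0085106.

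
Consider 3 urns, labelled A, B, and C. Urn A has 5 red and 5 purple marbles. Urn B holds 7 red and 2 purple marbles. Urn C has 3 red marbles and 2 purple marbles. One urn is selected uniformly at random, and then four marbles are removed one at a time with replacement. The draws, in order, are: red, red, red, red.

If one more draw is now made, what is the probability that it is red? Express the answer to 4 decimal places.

Under each hypothesis, the probability of the observed sequence is: P(data | urn A) = (5/10)(5/10)(5/10)(5/10) = 0.0625; P(data | urn B) = (7/9)(7/9)(7/9)(7/9) = 0.36595; P(data | urn C) = (3/5)(3/5)(3/5)(3/5) = 0.1296.
Multiplying each by its prior: 1/3 · 0.0625 = 0.020833, 1/3 · 0.36595 = 0.12198, 1/3 · 0.1296 = 0.0432; with total 0.18602.
Dividing through by the total gives posterior P(urn A | data) = 0.112, P(urn B | data) = 0.65577, P(urn C | data) = 0.23224.
Averaging over the posterior, P(red next | data) = (1/2)(0.112) + (7/9)(0.65577) + (3/5)(0.23224) = 0.70538.

0.7054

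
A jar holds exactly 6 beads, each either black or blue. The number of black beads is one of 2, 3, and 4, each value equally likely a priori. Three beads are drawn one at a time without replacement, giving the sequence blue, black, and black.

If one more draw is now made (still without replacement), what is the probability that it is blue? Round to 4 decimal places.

0.5600

Under each hypothesis, the probability of the observed sequence is: P(data | r = 2) = (4/6)(2/5)(1/4) = 1/15; P(data | r = 3) = (3/6)(3/5)(2/4) = 3/20; P(data | r = 4) = (2/6)(4/5)(3/4) = 1/5.
The prior-weighted likelihoods are 1/3 · 1/15 = 1/45, 1/3 · 3/20 = 1/20, 1/3 · 1/5 = 1/15; these sum to 5/36.
Normalising, the posterior is P(r = 2 | data) = 4/25, P(r = 3 | data) = 9/25, P(r = 4 | data) = 12/25.
So P(blue next | data) = Σ P(blue next | H) P(H | data) = (1)(4/25) + (2/3)(9/25) + (1/3)(12/25) = 14/25.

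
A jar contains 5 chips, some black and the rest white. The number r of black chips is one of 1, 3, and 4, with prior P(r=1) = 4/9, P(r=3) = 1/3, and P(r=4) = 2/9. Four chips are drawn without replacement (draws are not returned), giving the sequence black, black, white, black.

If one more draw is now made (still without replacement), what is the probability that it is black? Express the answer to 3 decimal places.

0.571

Compute the likelihood of the observed sequence for each case: P(data | r = 1) = (1/5)(0/4) = 0; P(data | r = 3) = (3/5)(2/4)(2/3)(1/2) = 1/10; P(data | r = 4) = (4/5)(3/4)(1/3)(2/2) = 1/5.
Multiplying each by its prior: 4/9 · 0 = 0, 1/3 · 1/10 = 1/30, 2/9 · 1/5 = 2/45; summing to 7/90.
Dividing through by the total gives posterior P(r = 1 | data) = 0, P(r = 3 | data) = 3/7, P(r = 4 | data) = 4/7.
The predictive probability is P(black next | data) = (0)(3/7) + (1)(4/7) = 4/7.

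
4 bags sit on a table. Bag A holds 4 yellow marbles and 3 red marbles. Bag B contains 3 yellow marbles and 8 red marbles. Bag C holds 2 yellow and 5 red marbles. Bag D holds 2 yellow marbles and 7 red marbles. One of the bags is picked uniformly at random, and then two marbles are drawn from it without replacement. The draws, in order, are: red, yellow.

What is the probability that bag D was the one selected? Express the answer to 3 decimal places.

For each hypothesis, P(data | H) works out to: P(data | bag A) = (3/7)(4/6) = 0.28571; P(data | bag B) = (8/11)(3/10) = 0.21818; P(data | bag C) = (5/7)(2/6) = 0.2381; P(data | bag D) = (7/9)(2/8) = 0.19444.
The prior-weighted likelihoods are 1/4 · 0.28571 = 0.071429, 1/4 · 0.21818 = 0.054545, 1/4 · 0.2381 = 0.059524, 1/4 · 0.19444 = 0.048611; with total 0.23411.
Hence P(bag D | data) = (0.048611) / (0.23411) = 0.20764.

0.208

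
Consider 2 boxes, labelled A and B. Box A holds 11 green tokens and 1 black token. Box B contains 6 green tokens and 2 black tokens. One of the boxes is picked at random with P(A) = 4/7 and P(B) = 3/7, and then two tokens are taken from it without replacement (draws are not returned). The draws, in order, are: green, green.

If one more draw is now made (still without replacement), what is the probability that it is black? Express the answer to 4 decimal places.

For each hypothesis, P(data | H) works out to: P(data | box A) = (11/12)(10/11) = 5/6; P(data | box B) = (6/8)(5/7) = 15/28.
Multiplying each by its prior: 4/7 · 5/6 = 10/21, 3/7 · 15/28 = 45/196; these sum to 415/588.
Normalising, the posterior is P(box A | data) = 56/83, P(box B | data) = 27/83.
So P(black next | data) = Σ P(black next | H) P(H | data) = (1/10)(56/83) + (1/3)(27/83) = 73/415.

0.1759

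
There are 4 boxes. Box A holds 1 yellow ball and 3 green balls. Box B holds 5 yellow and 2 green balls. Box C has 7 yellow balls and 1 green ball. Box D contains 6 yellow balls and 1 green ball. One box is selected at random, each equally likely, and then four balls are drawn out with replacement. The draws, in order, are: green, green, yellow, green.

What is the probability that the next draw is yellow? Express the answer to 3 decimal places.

0.332

Under each hypothesis, the probability of the observed sequence is: P(data | box A) = (3/4)(3/4)(1/4)(3/4) = 0.10547; P(data | box B) = (2/7)(2/7)(5/7)(2/7) = 0.01666; P(data | box C) = (1/8)(1/8)(7/8)(1/8) = 0.001709; P(data | box D) = (1/7)(1/7)(6/7)(1/7) = 0.002499.
Multiplying each by its prior: 1/4 · 0.10547 = 0.026367, 1/4 · 0.01666 = 0.0041649, 1/4 · 0.001709 = 0.00042725, 1/4 · 0.002499 = 0.00062474; these sum to 0.031584.
Dividing through by the total gives posterior P(box A | data) = 0.83482, P(box B | data) = 0.13187, P(box C | data) = 0.013527, P(box D | data) = 0.01978.
Averaging over the posterior, P(yellow next | data) = (1/4)(0.83482) + (5/7)(0.13187) + (7/8)(0.013527) + (6/7)(0.01978) = 0.33169.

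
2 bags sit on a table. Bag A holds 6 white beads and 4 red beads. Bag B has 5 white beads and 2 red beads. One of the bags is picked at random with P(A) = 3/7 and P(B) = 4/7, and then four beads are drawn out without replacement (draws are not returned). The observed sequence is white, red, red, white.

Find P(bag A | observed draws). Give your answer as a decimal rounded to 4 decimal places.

0.5294

For each hypothesis, P(data | H) works out to: P(data | bag A) = (6/10)(4/9)(3/8)(5/7) = 1/14; P(data | bag B) = (5/7)(2/6)(1/5)(4/4) = 1/21.
The prior-weighted likelihoods are 3/7 · 1/14 = 3/98, 4/7 · 1/21 = 4/147; summing to 17/294.
By Bayes' rule, P(bag A | data) = (3/98) / (17/294) = 9/17.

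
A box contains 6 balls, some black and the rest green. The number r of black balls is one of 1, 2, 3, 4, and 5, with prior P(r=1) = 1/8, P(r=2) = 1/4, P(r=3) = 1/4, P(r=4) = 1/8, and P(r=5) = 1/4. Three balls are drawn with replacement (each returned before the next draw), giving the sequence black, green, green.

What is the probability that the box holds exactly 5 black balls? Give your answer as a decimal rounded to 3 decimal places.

Under each hypothesis, the probability of the observed sequence is: P(data | r = 1) = (1/6)(5/6)(5/6) = 0.11574; P(data | r = 2) = (2/6)(4/6)(4/6) = 0.14815; P(data | r = 3) = (3/6)(3/6)(3/6) = 0.125; P(data | r = 4) = (4/6)(2/6)(2/6) = 0.074074; P(data | r = 5) = (5/6)(1/6)(1/6) = 0.023148.
The prior-weighted likelihoods are 1/8 · 0.11574 = 0.014468, 1/4 · 0.14815 = 0.037037, 1/4 · 0.125 = 0.03125, 1/8 · 0.074074 = 0.0092593, 1/4 · 0.023148 = 0.005787; summing to 0.097801.
Hence P(r = 5 | data) = (0.005787) / (0.097801) = 0.059172.

0.059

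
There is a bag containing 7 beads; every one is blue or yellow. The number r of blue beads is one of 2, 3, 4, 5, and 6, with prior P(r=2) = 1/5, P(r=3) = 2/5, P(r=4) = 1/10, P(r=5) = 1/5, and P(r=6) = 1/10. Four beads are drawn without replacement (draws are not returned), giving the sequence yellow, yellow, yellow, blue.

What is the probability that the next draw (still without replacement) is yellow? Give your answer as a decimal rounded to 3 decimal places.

0.464

The likelihood of the observed sequence under each hypothesis: P(data | r = 2) = (5/7)(4/6)(3/5)(2/4) = 1/7; P(data | r = 3) = (4/7)(3/6)(2/5)(3/4) = 3/35; P(data | r = 4) = (3/7)(2/6)(1/5)(4/4) = 1/35; P(data | r = 5) = (2/7)(1/6)(0/5) = 0; P(data | r = 6) = (1/7)(0/6) = 0.
Multiplying each by its prior: 1/5 · 1/7 = 1/35, 2/5 · 3/35 = 6/175, 1/10 · 1/35 = 1/350, 1/5 · 0 = 0, 1/10 · 0 = 0; these sum to 23/350.
The posterior is then P(r = 2 | data) = 10/23, P(r = 3 | data) = 12/23, P(r = 4 | data) = 1/23, P(r = 5 | data) = 0, P(r = 6 | data) = 0.
The predictive probability is P(yellow next | data) = (2/3)(10/23) + (1/3)(12/23) + (0)(1/23) = 32/69.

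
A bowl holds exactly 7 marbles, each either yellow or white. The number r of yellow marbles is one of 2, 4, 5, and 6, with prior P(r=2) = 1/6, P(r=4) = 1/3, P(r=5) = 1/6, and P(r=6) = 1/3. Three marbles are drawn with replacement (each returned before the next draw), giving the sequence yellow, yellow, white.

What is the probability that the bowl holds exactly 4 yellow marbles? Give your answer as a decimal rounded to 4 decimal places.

0.4034

The likelihood of the observed sequence under each hypothesis: P(data | r = 2) = (2/7)(2/7)(5/7) = 0.058309; P(data | r = 4) = (4/7)(4/7)(3/7) = 0.13994; P(data | r = 5) = (5/7)(5/7)(2/7) = 0.14577; P(data | r = 6) = (6/7)(6/7)(1/7) = 0.10496.
Weighting by the prior gives 1/6 · 0.058309 = 0.0097182, 1/3 · 0.13994 = 0.046647, 1/6 · 0.14577 = 0.024295, 1/3 · 0.10496 = 0.034985; summing to 0.11565.
Hence P(r = 4 | data) = (0.046647) / (0.11565) = 0.40336.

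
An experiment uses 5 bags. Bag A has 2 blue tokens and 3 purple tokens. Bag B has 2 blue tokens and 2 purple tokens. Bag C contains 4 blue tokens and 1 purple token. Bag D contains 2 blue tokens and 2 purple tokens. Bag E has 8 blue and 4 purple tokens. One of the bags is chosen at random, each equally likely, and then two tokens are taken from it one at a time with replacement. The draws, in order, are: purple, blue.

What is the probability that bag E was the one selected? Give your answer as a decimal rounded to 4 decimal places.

0.1980

Compute the likelihood of the observed sequence for each case: P(data | bag A) = (3/5)(2/5) = 6/25; P(data | bag B) = (2/4)(2/4) = 1/4; P(data | bag C) = (1/5)(4/5) = 4/25; P(data | bag D) = (2/4)(2/4) = 1/4; P(data | bag E) = (4/12)(8/12) = 2/9.
Weighting by the prior gives 1/5 · 6/25 = 6/125, 1/5 · 1/4 = 1/20, 1/5 · 4/25 = 4/125, 1/5 · 1/4 = 1/20, 1/5 · 2/9 = 2/45; summing to 101/450.
By Bayes' rule, P(bag E | data) = (2/45) / (101/450) = 20/101.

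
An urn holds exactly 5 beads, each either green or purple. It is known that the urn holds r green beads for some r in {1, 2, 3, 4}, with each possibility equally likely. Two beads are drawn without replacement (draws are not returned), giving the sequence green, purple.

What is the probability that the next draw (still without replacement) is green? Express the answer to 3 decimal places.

Compute the likelihood of the observed sequence for each case: P(data | r = 1) = (1/5)(4/4) = 1/5; P(data | r = 2) = (2/5)(3/4) = 3/10; P(data | r = 3) = (3/5)(2/4) = 3/10; P(data | r = 4) = (4/5)(1/4) = 1/5.
The prior-weighted likelihoods are 1/4 · 1/5 = 1/20, 1/4 · 3/10 = 3/40, 1/4 · 3/10 = 3/40, 1/4 · 1/5 = 1/20; with total 1/4.
The posterior is then P(r = 1 | data) = 1/5, P(r = 2 | data) = 3/10, P(r = 3 | data) = 3/10, P(r = 4 | data) = 1/5.
The predictive probability is P(green next | data) = (0)(1/5) + (1/3)(3/10) + (2/3)(3/10) + (1)(1/5) = 1/2.

0.500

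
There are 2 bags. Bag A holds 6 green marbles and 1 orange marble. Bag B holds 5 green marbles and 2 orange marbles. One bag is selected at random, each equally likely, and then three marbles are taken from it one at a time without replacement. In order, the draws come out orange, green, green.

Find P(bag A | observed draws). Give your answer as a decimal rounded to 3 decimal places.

0.429

Under each hypothesis, the probability of the observed sequence is: P(data | bag A) = (1/7)(6/6)(5/5) = 1/7; P(data | bag B) = (2/7)(5/6)(4/5) = 4/21.
Multiplying each by its prior: 1/2 · 1/7 = 1/14, 1/2 · 4/21 = 2/21; these sum to 1/6.
So P(bag A | data) = (1/14) / (1/6) = 3/7.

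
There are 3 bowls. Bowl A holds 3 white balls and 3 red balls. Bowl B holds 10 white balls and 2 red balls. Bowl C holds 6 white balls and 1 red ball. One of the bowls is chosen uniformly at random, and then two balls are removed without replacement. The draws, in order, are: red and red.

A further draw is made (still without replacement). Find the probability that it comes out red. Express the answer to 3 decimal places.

0.232

The likelihood of the observed sequence under each hypothesis: P(data | bowl A) = (3/6)(2/5) = 1/5; P(data | bowl B) = (2/12)(1/11) = 1/66; P(data | bowl C) = (1/7)(0/6) = 0.
Weighting by the prior gives 1/3 · 1/5 = 1/15, 1/3 · 1/66 = 1/198, 1/3 · 0 = 0; summing to 71/990.
Normalising, the posterior is P(bowl A | data) = 66/71, P(bowl B | data) = 5/71, P(bowl C | data) = 0.
The predictive probability is P(red next | data) = (1/4)(66/71) + (0)(5/71) = 33/142.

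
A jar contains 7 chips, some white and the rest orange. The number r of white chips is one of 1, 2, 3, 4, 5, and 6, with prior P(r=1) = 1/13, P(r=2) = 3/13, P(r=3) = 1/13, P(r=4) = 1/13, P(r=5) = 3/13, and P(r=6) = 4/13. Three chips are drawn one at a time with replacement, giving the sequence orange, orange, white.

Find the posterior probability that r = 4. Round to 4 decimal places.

For each hypothesis, P(data | H) works out to: P(data | r = 1) = (6/7)(6/7)(1/7) = 0.10496; P(data | r = 2) = (5/7)(5/7)(2/7) = 0.14577; P(data | r = 3) = (4/7)(4/7)(3/7) = 0.13994; P(data | r = 4) = (3/7)(3/7)(4/7) = 0.10496; P(data | r = 5) = (2/7)(2/7)(5/7) = 0.058309; P(data | r = 6) = (1/7)(1/7)(6/7) = 0.017493.
Weighting by the prior gives 1/13 · 0.10496 = 0.0080736, 3/13 · 0.14577 = 0.03364, 1/13 · 0.13994 = 0.010765, 1/13 · 0.10496 = 0.0080736, 3/13 · 0.058309 = 0.013456, 4/13 · 0.017493 = 0.0053824; summing to 0.07939.
Hence P(r = 4 | data) = (0.0080736) / (0.07939) = 0.10169.

0.1017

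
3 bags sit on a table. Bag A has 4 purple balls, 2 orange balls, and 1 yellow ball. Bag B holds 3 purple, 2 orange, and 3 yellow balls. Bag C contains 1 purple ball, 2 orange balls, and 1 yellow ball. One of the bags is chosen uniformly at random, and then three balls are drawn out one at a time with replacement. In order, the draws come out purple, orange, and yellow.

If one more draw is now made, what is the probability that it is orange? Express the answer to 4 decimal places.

For each hypothesis, P(data | H) works out to: P(data | bag A) = (4/7)(2/7)(1/7) = 0.023324; P(data | bag B) = (3/8)(2/8)(3/8) = 0.035156; P(data | bag C) = (1/4)(2/4)(1/4) = 0.03125.
The prior-weighted likelihoods are 1/3 · 0.023324 = 0.0077745, 1/3 · 0.035156 = 0.011719, 1/3 · 0.03125 = 0.010417; with total 0.02991.
Dividing through by the total gives posterior P(bag A | data) = 0.25993, P(bag B | data) = 0.3918, P(bag C | data) = 0.34827.
So P(orange next | data) = Σ P(orange next | H) P(H | data) = (2/7)(0.25993) + (1/4)(0.3918) + (1/2)(0.34827) = 0.34635.

0.3464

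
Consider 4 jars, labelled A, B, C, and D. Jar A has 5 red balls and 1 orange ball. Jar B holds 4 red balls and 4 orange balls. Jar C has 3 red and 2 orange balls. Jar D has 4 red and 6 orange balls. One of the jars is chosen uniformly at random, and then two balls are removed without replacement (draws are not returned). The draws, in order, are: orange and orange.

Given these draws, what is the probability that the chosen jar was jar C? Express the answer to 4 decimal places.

For each hypothesis, P(data | H) works out to: P(data | jar A) = (1/6)(0/5) = 0; P(data | jar B) = (4/8)(3/7) = 3/14; P(data | jar C) = (2/5)(1/4) = 1/10; P(data | jar D) = (6/10)(5/9) = 1/3.
The prior-weighted likelihoods are 1/4 · 0 = 0, 1/4 · 3/14 = 3/56, 1/4 · 1/10 = 1/40, 1/4 · 1/3 = 1/12; summing to 17/105.
Therefore the posterior P(jar C | data) = (1/40) / (17/105) = 21/136.

0.1544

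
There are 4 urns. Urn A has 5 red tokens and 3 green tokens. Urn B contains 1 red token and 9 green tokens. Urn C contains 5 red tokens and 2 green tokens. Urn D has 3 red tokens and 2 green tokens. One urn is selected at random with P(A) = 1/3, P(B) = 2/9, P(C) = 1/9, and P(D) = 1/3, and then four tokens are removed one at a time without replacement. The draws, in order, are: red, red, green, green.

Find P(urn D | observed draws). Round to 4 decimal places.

For each hypothesis, P(data | H) works out to: P(data | urn A) = (5/8)(4/7)(3/6)(2/5) = 1/14; P(data | urn B) = (1/10)(0/9) = 0; P(data | urn C) = (5/7)(4/6)(2/5)(1/4) = 1/21; P(data | urn D) = (3/5)(2/4)(2/3)(1/2) = 1/10.
Multiplying each by its prior: 1/3 · 1/14 = 1/42, 2/9 · 0 = 0, 1/9 · 1/21 = 1/189, 1/3 · 1/10 = 1/30; with total 59/945.
Therefore the posterior P(urn D | data) = (1/30) / (59/945) = 63/118.

0.5339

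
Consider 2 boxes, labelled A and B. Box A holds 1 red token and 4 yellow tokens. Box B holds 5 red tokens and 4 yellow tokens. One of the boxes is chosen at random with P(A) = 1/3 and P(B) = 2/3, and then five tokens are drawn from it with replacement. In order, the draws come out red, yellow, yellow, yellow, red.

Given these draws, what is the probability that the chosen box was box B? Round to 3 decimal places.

For each hypothesis, P(data | H) works out to: P(data | box A) = (1/5)(4/5)(4/5)(4/5)(1/5) = 0.02048; P(data | box B) = (5/9)(4/9)(4/9)(4/9)(5/9) = 0.027096.
The prior-weighted likelihoods are 1/3 · 0.02048 = 0.0068267, 2/3 · 0.027096 = 0.018064; summing to 0.024891.
By Bayes' rule, P(box B | data) = (0.018064) / (0.024891) = 0.72573.

0.726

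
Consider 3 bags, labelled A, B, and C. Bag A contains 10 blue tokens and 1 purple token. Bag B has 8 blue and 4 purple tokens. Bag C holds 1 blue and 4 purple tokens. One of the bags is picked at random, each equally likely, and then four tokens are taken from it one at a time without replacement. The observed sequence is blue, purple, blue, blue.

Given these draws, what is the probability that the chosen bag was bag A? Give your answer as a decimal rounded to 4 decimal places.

0.4455

For each hypothesis, P(data | H) works out to: P(data | bag A) = (10/11)(1/10)(9/9)(8/8) = 0.090909; P(data | bag B) = (8/12)(4/11)(7/10)(6/9) = 0.11313; P(data | bag C) = (1/5)(4/4)(0/3) = 0.
The prior-weighted likelihoods are 1/3 · 0.090909 = 0.030303, 1/3 · 0.11313 = 0.03771, 1/3 · 0 = 0; with total 0.068013.
Hence P(bag A | data) = (0.030303) / (0.068013) = 0.44554.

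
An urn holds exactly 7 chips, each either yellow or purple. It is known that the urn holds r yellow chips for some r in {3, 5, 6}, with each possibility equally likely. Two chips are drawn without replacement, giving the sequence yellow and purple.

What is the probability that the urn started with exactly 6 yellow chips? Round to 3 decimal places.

For each hypothesis, P(data | H) works out to: P(data | r = 3) = (3/7)(4/6) = 2/7; P(data | r = 5) = (5/7)(2/6) = 5/21; P(data | r = 6) = (6/7)(1/6) = 1/7.
Multiplying each by its prior: 1/3 · 2/7 = 2/21, 1/3 · 5/21 = 5/63, 1/3 · 1/7 = 1/21; these sum to 2/9.
Therefore the posterior P(r = 6 | data) = (1/21) / (2/9) = 3/14.

0.214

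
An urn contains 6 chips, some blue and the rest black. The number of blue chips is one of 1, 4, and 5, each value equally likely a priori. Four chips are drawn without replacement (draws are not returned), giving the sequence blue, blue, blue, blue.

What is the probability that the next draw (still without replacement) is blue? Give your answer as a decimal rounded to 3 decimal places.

0.417

Compute the likelihood of the observed sequence for each case: P(data | r = 1) = (1/6)(0/5) = 0; P(data | r = 4) = (4/6)(3/5)(2/4)(1/3) = 1/15; P(data | r = 5) = (5/6)(4/5)(3/4)(2/3) = 1/3.
The prior-weighted likelihoods are 1/3 · 0 = 0, 1/3 · 1/15 = 1/45, 1/3 · 1/3 = 1/9; these sum to 2/15.
Normalising, the posterior is P(r = 1 | data) = 0, P(r = 4 | data) = 1/6, P(r = 5 | data) = 5/6.
Averaging over the posterior, P(blue next | data) = (0)(1/6) + (1/2)(5/6) = 5/12.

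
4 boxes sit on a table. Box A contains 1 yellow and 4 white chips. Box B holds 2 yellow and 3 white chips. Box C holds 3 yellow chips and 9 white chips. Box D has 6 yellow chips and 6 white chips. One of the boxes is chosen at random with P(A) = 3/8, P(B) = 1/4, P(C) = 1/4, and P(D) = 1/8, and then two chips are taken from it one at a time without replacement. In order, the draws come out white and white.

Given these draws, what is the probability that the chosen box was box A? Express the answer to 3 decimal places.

0.484

Under each hypothesis, the probability of the observed sequence is: P(data | box A) = (4/5)(3/4) = 3/5; P(data | box B) = (3/5)(2/4) = 3/10; P(data | box C) = (9/12)(8/11) = 6/11; P(data | box D) = (6/12)(5/11) = 5/22.
The prior-weighted likelihoods are 3/8 · 3/5 = 9/40, 1/4 · 3/10 = 3/40, 1/4 · 6/11 = 3/22, 1/8 · 5/22 = 5/176; these sum to 409/880.
Therefore the posterior P(box A | data) = (9/40) / (409/880) = 198/409.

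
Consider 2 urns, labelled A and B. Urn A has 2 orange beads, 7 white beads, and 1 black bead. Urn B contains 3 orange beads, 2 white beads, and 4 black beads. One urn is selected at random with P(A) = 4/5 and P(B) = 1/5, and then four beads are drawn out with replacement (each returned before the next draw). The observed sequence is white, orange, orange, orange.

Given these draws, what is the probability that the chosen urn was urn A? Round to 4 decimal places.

0.7313

The likelihood of the observed sequence under each hypothesis: P(data | urn A) = (7/10)(2/10)(2/10)(2/10) = 0.0056; P(data | urn B) = (2/9)(3/9)(3/9)(3/9) = 0.0082305.
Weighting by the prior gives 4/5 · 0.0056 = 0.00448, 1/5 · 0.0082305 = 0.0016461; summing to 0.0061261.
By Bayes' rule, P(urn A | data) = (0.00448) / (0.0061261) = 0.7313.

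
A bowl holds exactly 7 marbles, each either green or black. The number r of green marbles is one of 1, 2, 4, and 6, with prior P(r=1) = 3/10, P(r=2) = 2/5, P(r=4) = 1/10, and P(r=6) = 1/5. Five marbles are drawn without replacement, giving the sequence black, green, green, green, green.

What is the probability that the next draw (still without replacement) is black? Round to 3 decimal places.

0.091

Under each hypothesis, the probability of the observed sequence is: P(data | r = 1) = (6/7)(1/6)(0/5) = 0; P(data | r = 2) = (5/7)(2/6)(1/5)(0/4) = 0; P(data | r = 4) = (3/7)(4/6)(3/5)(2/4)(1/3) = 1/35; P(data | r = 6) = (1/7)(6/6)(5/5)(4/4)(3/3) = 1/7.
The prior-weighted likelihoods are 3/10 · 0 = 0, 2/5 · 0 = 0, 1/10 · 1/35 = 1/350, 1/5 · 1/7 = 1/35; summing to 11/350.
The posterior is then P(r = 1 | data) = 0, P(r = 2 | data) = 0, P(r = 4 | data) = 1/11, P(r = 6 | data) = 10/11.
So P(black next | data) = Σ P(black next | H) P(H | data) = (1)(1/11) + (0)(10/11) = 1/11.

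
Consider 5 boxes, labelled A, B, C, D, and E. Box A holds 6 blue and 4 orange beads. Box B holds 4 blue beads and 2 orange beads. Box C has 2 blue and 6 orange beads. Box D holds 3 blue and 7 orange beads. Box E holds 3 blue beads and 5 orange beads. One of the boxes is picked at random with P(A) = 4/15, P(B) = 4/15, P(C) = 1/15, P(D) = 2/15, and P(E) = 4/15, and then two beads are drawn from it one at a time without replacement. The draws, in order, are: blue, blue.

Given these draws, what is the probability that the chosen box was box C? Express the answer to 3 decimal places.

0.010

For each hypothesis, P(data | H) works out to: P(data | box A) = (6/10)(5/9) = 0.33333; P(data | box B) = (4/6)(3/5) = 0.4; P(data | box C) = (2/8)(1/7) = 0.035714; P(data | box D) = (3/10)(2/9) = 0.066667; P(data | box E) = (3/8)(2/7) = 0.10714.
Weighting by the prior gives 4/15 · 0.33333 = 0.088889, 4/15 · 0.4 = 0.10667, 1/15 · 0.035714 = 0.002381, 2/15 · 0.066667 = 0.0088889, 4/15 · 0.10714 = 0.028571; summing to 0.2354.
Therefore the posterior P(box C | data) = (0.002381) / (0.2354) = 0.010115.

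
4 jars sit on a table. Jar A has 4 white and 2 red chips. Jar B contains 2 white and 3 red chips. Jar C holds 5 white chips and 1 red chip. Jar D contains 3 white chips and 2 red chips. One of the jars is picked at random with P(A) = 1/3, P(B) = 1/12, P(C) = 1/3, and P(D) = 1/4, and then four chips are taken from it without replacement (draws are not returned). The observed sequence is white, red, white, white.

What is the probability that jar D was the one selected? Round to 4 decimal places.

For each hypothesis, P(data | H) works out to: P(data | jar A) = (4/6)(2/5)(3/4)(2/3) = 2/15; P(data | jar B) = (2/5)(3/4)(1/3)(0/2) = 0; P(data | jar C) = (5/6)(1/5)(4/4)(3/3) = 1/6; P(data | jar D) = (3/5)(2/4)(2/3)(1/2) = 1/10.
The prior-weighted likelihoods are 1/3 · 2/15 = 2/45, 1/12 · 0 = 0, 1/3 · 1/6 = 1/18, 1/4 · 1/10 = 1/40; these sum to 1/8.
Therefore the posterior P(jar D | data) = (1/40) / (1/8) = 1/5.

0.2000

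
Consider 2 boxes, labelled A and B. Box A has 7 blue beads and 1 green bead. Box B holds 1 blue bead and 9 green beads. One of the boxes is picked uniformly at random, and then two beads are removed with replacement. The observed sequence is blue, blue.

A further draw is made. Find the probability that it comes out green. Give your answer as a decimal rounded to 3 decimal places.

The likelihood of the observed sequence under each hypothesis: P(data | box A) = (7/8)(7/8) = 0.76562; P(data | box B) = (1/10)(1/10) = 0.01.
The prior-weighted likelihoods are 1/2 · 0.76562 = 0.38281, 1/2 · 0.01 = 0.005; summing to 0.38781.
Normalising, the posterior is P(box A | data) = 0.98711, P(box B | data) = 0.012893.
Averaging over the posterior, P(green next | data) = (1/8)(0.98711) + (9/10)(0.012893) = 0.13499.

0.135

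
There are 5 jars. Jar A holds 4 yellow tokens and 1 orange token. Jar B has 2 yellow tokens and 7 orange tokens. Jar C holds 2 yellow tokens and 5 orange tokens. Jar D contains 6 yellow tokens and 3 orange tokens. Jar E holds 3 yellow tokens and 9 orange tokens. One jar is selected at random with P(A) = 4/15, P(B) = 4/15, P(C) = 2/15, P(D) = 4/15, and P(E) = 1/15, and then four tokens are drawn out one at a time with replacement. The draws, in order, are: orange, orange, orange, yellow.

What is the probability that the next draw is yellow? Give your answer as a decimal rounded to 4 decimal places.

0.3096

Under each hypothesis, the probability of the observed sequence is: P(data | jar A) = (1/5)(1/5)(1/5)(4/5) = 0.0064; P(data | jar B) = (7/9)(7/9)(7/9)(2/9) = 0.10456; P(data | jar C) = (5/7)(5/7)(5/7)(2/7) = 0.10412; P(data | jar D) = (3/9)(3/9)(3/9)(6/9) = 0.024691; P(data | jar E) = (9/12)(9/12)(9/12)(3/12) = 0.10547.
Weighting by the prior gives 4/15 · 0.0064 = 0.0017067, 4/15 · 0.10456 = 0.027882, 2/15 · 0.10412 = 0.013883, 4/15 · 0.024691 = 0.0065844, 1/15 · 0.10547 = 0.0070313; these sum to 0.057087.
The posterior is then P(jar A | data) = 0.029896, P(jar B | data) = 0.48841, P(jar C | data) = 0.24319, P(jar D | data) = 0.11534, P(jar E | data) = 0.12317.
The predictive probability is P(yellow next | data) = (4/5)(0.029896) + (2/9)(0.48841) + (2/7)(0.24319) + (2/3)(0.11534) + (1/4)(0.12317) = 0.30962.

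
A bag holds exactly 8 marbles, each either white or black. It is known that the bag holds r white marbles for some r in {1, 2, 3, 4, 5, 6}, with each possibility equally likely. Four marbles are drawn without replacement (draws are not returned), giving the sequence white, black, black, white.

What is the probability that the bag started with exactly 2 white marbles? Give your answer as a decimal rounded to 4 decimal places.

Compute the likelihood of the observed sequence for each case: P(data | r = 1) = (1/8)(7/7)(6/6)(0/5) = 0; P(data | r = 2) = (2/8)(6/7)(5/6)(1/5) = 1/28; P(data | r = 3) = (3/8)(5/7)(4/6)(2/5) = 1/14; P(data | r = 4) = (4/8)(4/7)(3/6)(3/5) = 3/35; P(data | r = 5) = (5/8)(3/7)(2/6)(4/5) = 1/14; P(data | r = 6) = (6/8)(2/7)(1/6)(5/5) = 1/28.
Multiplying each by its prior: 1/6 · 0 = 0, 1/6 · 1/28 = 1/168, 1/6 · 1/14 = 1/84, 1/6 · 3/35 = 1/70, 1/6 · 1/14 = 1/84, 1/6 · 1/28 = 1/168; summing to 1/20.
So P(r = 2 | data) = (1/168) / (1/20) = 5/42.

0.1190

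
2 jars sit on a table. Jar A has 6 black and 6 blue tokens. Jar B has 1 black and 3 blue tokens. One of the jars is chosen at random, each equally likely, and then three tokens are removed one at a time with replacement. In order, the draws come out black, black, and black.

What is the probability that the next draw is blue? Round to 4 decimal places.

0.5278

For each hypothesis, P(data | H) works out to: P(data | jar A) = (6/12)(6/12)(6/12) = 1/8; P(data | jar B) = (1/4)(1/4)(1/4) = 1/64.
The prior-weighted likelihoods are 1/2 · 1/8 = 1/16, 1/2 · 1/64 = 1/128; these sum to 9/128.
The posterior is then P(jar A | data) = 8/9, P(jar B | data) = 1/9.
So P(blue next | data) = Σ P(blue next | H) P(H | data) = (1/2)(8/9) + (3/4)(1/9) = 19/36.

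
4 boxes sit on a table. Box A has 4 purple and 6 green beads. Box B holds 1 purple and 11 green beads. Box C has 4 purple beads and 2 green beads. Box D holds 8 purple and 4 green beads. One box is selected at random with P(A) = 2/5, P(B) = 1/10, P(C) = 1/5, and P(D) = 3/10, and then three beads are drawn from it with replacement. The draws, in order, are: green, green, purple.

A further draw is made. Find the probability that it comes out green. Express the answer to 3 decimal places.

Compute the likelihood of the observed sequence for each case: P(data | box A) = (6/10)(6/10)(4/10) = 0.144; P(data | box B) = (11/12)(11/12)(1/12) = 0.070023; P(data | box C) = (2/6)(2/6)(4/6) = 0.074074; P(data | box D) = (4/12)(4/12)(8/12) = 0.074074.
Weighting by the prior gives 2/5 · 0.144 = 0.0576, 1/10 · 0.070023 = 0.0070023, 1/5 · 0.074074 = 0.014815, 3/10 · 0.074074 = 0.022222; with total 0.10164.
Dividing through by the total gives posterior P(box A | data) = 0.56671, P(box B | data) = 0.068894, P(box C | data) = 0.14576, P(box D | data) = 0.21864.
The predictive probability is P(green next | data) = (3/5)(0.56671) + (11/12)(0.068894) + (1/3)(0.14576) + (1/3)(0.21864) = 0.52464.

0.525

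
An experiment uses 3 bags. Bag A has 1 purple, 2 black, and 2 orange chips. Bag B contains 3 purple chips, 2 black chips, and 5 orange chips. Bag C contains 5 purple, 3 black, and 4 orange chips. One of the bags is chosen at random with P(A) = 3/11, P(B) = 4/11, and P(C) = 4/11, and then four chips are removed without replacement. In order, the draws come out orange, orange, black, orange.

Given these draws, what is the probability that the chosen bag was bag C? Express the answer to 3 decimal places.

0.203

Under each hypothesis, the probability of the observed sequence is: P(data | bag A) = (2/5)(1/4)(2/3)(0/2) = 0; P(data | bag B) = (5/10)(4/9)(2/8)(3/7) = 0.02381; P(data | bag C) = (4/12)(3/11)(3/10)(2/9) = 0.0060606.
Multiplying each by its prior: 3/11 · 0 = 0, 4/11 · 0.02381 = 0.008658, 4/11 · 0.0060606 = 0.0022039; these sum to 0.010862.
So P(bag C | data) = (0.0022039) / (0.010862) = 0.2029.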